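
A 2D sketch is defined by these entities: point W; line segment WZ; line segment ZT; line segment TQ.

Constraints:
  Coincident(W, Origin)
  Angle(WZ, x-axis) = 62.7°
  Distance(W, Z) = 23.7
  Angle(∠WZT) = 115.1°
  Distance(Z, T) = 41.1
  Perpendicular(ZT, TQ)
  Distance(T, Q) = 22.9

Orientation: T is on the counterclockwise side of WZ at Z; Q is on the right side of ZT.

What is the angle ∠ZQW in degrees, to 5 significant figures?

11.807°

∠WZT = 115.1°, so ZT runs at 62.7° + (180° − 115.1°) = 127.60° from the x-axis; with |ZT| = 41.1, T = Z + 41.1·(cos 127.60°, sin 127.60°) = (-14.207, 53.623). The perpendicularity gives TQ at right angles to ZT; with |TQ| = 22.9 on the right of ZT, Q = T + 22.9·(0.79229, 0.61015) = (3.9365, 67.596). Then cos ∠ZQW = QZ·QW / (|QZ||QW|), giving 11.807°.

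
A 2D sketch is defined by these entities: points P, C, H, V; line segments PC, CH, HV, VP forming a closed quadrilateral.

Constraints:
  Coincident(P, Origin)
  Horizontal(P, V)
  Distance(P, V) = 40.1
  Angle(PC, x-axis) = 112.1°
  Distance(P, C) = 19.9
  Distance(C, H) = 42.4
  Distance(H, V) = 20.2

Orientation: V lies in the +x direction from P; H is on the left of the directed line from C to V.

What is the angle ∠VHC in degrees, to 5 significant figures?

103.46°

Checks: P.y = 0.00, V.y = 0.00 ✓; |CH| = 42.40 ✓; |HV| = 20.20 ✓.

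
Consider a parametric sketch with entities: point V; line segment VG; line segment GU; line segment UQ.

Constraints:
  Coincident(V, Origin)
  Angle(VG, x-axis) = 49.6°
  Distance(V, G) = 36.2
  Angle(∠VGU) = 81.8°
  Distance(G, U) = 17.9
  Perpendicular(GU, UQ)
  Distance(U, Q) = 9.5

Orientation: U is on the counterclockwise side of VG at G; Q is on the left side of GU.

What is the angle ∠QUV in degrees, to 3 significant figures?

19.6°

V is at the origin; VG runs at 49.6° with length 36.2, so G = 36.2·(cos 49.6°, sin 49.6°) = (23.5, 27.6). ∠VGU = 81.8°, so GU runs at 49.6° + (180° − 81.8°) = 148° from the x-axis; with |GU| = 17.9, U = G + 17.9·(cos 148°, sin 148°) = (8.32, 37.1). GU is perpendicular to UQ; with |UQ| = 9.5 on the left of GU, Q = U + 9.5·(-0.533, -0.846) = (3.25, 29.1). Then cos ∠QUV = UQ·UV / (|UQ||UV|), giving 19.6°.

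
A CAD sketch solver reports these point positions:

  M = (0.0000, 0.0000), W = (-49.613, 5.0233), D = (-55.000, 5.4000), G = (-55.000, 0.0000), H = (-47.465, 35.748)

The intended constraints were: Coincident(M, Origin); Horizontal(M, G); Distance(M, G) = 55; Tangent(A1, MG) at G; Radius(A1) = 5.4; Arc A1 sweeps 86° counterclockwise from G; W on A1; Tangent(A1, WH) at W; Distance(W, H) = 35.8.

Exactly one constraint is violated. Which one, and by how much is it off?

Distance(W, H) = 35.8 — off by 5.00.

M = (0.00, 0.00) ✓; M.y = 0.00, G.y = 0.00 ✓; |MG| = 55.00 ✓; ∠(DG, GM) = 90.00° ✓; |DG| = 5.400 ✓; bearing(D→W) − bearing(D→G) = 86.00° ✓; |DW| = 5.400 ✓; ∠(DW, WH) = 90.00° ✓; |WH| = 30.80 ✗.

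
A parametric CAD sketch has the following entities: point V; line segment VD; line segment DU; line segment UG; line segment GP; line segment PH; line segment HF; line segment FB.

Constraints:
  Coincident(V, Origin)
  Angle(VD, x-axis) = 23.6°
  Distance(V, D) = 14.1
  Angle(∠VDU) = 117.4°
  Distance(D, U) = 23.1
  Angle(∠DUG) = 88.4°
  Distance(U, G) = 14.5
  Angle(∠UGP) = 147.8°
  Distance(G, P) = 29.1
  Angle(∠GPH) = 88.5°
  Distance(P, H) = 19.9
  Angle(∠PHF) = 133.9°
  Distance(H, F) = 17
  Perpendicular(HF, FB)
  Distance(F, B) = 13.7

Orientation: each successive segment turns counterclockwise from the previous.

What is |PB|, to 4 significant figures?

30.81

V is at the origin; VD runs at 23.6° with length 14.1, so D = (12.92, 5.645). ∠VDU = 117.4° gives DU at 86.20° from the x-axis; with |DU| = 23.1, U = (14.45, 28.69). ∠DUG = 88.4° gives UG at 177.8° from the x-axis; with |UG| = 14.5, G = (-0.03767, 29.25). ∠UGP = 147.8° gives GP at -150.0° from the x-axis; with |GP| = 29.1, P = (-25.24, 14.70). ∠GPH = 88.5° gives PH at -58.50° from the x-axis; with |PH| = 19.9, H = (-14.84, -2.267). ∠PHF = 133.9° gives HF at -12.40° from the x-axis; with |HF| = 17.0, F = (1.762, -5.917). HF is perpendicular to FB, so FB runs at 77.60°; with |FB| = 13.7, B = (4.704, 7.463). Then |PB| = |B − P| = 30.81.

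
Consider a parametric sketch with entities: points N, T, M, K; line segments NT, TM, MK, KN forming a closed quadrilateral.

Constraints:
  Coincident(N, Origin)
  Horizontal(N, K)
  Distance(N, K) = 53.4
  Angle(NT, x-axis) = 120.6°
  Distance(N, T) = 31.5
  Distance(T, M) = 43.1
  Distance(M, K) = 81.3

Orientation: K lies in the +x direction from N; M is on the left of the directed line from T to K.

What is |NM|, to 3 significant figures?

65.1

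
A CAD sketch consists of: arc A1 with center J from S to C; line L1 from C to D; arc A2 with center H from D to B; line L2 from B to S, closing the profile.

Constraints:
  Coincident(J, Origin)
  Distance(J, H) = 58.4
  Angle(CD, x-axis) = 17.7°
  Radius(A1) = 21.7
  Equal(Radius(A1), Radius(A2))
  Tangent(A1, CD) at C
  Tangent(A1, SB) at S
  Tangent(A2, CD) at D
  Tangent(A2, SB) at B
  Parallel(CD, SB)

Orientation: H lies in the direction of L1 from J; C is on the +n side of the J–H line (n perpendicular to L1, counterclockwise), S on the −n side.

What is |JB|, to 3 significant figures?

62.3

The slot axis is L1's direction at 17.7°, so u = (cos 17.7°, sin 17.7°) = (0.953, 0.304) and n = (−sin 17.7°, cos 17.7°) = (-0.304, 0.953). J is at the origin and H lies 58.4 along u from J, so H = 58.4·u = (55.6, 17.8). Tangency of A1 to both parallel lines with radius 21.7 puts C and S at J ± 21.7·n: C = (-6.60, 20.7), S = (6.60, -20.7). Equal radii place D and B the same way about H: D = H + 21.7·n = (49.0, 38.4), B = H − 21.7·n = (62.2, -2.92). Then |JB| = |B − J| = 62.3.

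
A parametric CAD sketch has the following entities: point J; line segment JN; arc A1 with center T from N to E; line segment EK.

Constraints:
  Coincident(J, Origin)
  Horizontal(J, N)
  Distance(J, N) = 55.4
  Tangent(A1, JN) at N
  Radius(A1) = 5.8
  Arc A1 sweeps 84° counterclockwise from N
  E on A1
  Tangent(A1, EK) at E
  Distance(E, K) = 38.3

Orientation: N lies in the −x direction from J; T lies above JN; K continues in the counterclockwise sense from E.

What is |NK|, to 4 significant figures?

44.37

On A1, N sits at bearing -90° from T; an 84° counterclockwise sweep puts E at bearing -6°, so E = T + 5.8·(cos -6°, sin -6°) = (-49.63, 5.194). Since A1 is tangent to EK there, TE ⟂ EK, so EK runs along (−sin -6°, cos -6°); with |EK| = 38.3, K = (-45.63, 43.28). Then |NK| = |K − N| = 44.37.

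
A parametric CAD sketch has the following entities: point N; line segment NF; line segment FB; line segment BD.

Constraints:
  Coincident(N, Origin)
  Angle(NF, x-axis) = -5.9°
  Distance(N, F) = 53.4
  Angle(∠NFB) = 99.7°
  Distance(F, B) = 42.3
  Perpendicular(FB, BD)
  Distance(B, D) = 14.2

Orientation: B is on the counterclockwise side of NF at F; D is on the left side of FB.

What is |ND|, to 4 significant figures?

64.10

N is at the origin; NF runs at -5.9° with length 53.4, so F = 53.4·(cos -5.9°, sin -5.9°) = (53.12, -5.489). ∠NFB = 99.7°, so FB runs at -5.9° + (180° − 99.7°) = 74.40° from the x-axis; with |FB| = 42.3, B = F + 42.3·(cos 74.40°, sin 74.40°) = (64.49, 35.25). FB ⟂ BD; with |BD| = 14.2 on the left of FB, D = B + 14.2·(-0.9632, 0.2689) = (50.82, 39.07). Then |ND| = |D − N| = 64.10.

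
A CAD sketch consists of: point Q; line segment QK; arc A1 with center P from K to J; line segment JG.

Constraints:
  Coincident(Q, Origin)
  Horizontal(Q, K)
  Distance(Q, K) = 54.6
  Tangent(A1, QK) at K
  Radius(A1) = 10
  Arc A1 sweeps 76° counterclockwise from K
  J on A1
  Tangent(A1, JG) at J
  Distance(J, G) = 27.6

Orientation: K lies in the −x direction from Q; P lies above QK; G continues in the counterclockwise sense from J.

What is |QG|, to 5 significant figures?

51.395

Q is at the origin; QK is horizontal with |QK| = 54.6 and K on the −x side, so K = (-54.600, 0.0000). Since A1 is tangent to QK there, PK ⟂ QK, so P = K + (0, 10) = (-54.600, 10.000). On A1, K sits at bearing -90° from P; a 76° counterclockwise sweep puts J at bearing -14°, so J = P + 10.0·(cos -14°, sin -14°) = (-44.897, 7.5808). The tangent condition forces PJ to be normal to JG, so JG runs along (−sin -14°, cos -14°); with |JG| = 27.6, G = (-38.220, 34.361). Then |QG| = |G − Q| = 51.395.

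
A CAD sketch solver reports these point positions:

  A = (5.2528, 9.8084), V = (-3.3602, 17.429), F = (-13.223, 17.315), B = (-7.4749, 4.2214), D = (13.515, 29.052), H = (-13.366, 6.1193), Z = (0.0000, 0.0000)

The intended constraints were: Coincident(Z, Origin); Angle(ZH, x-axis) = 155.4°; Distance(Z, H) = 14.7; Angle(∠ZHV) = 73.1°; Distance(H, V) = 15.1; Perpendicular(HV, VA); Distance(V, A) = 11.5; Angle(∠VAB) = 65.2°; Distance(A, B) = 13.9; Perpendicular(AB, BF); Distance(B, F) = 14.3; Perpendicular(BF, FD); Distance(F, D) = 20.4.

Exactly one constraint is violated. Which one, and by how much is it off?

Distance(F, D) = 20.4 — off by 8.80.

Z = (0.00, 0.00) ✓; ZH at 155.4° ✓; |ZH| = 14.70 ✓; ∠ZHV = 73.10° ✓; |HV| = 15.10 ✓; ∠(HV, VA) = 90.00° ✓; |VA| = 11.50 ✓; ∠VAB = 65.20° ✓; |AB| = 13.90 ✓; ∠(AB, BF) = 90.00° ✓; |BF| = 14.30 ✓; ∠(BF, FD) = 90.00° ✓; |FD| = 29.20 ✗.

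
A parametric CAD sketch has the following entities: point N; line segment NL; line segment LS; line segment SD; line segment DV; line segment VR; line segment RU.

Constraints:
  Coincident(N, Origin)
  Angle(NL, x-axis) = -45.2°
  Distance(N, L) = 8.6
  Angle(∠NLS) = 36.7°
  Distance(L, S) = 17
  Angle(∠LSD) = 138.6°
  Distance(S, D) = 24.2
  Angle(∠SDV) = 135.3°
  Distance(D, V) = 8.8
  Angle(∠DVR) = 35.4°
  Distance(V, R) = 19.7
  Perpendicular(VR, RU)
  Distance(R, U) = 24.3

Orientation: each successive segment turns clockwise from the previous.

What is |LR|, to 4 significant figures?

25.15

N is at the origin; NL runs at -45.2° with length 8.6, so L = (6.060, -6.102). ∠NLS = 36.7° gives LS at 171.5° from the x-axis; with |LS| = 17.0, S = (-10.75, -3.590). ∠LSD = 138.6° gives SD at 130.1° from the x-axis; with |SD| = 24.2, D = (-26.34, 14.92). ∠SDV = 135.3° gives DV at 85.40° from the x-axis; with |DV| = 8.8, V = (-25.64, 23.69). ∠DVR = 35.4° gives VR at -59.20° from the x-axis; with |VR| = 19.7, R = (-15.55, 6.772). Then |LR| = |R − L| = 25.15.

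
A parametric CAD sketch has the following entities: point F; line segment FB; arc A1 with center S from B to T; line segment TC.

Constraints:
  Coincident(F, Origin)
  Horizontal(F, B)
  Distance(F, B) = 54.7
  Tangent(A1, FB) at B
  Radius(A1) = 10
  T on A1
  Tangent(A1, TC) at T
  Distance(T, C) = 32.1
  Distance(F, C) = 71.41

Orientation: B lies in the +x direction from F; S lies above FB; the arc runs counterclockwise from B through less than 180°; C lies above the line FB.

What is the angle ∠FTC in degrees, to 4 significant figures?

86.83°

Checks: F = (0.00, 0.00) ✓; ∠(SB, BF) = 90.00° ✓; |ST| = 10.00 ✓; ∠(ST, TC) = 90.00° ✓; |TC| = 32.10 ✓; |FC| = 71.41 ✓.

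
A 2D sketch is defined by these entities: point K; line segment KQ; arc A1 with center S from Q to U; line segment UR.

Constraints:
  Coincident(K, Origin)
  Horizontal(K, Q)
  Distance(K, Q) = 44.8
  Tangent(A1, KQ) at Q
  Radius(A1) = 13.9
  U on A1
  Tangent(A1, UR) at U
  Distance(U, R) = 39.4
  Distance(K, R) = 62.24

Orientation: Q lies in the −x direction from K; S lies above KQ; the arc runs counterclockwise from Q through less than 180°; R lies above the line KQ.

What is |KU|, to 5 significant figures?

34.000

Checks: |SQ| = 13.90 ✓; |SU| = 13.90 ✓; ∠(SU, UR) = 90.00° ✓; |UR| = 39.40 ✓; |KR| = 62.24 ✓.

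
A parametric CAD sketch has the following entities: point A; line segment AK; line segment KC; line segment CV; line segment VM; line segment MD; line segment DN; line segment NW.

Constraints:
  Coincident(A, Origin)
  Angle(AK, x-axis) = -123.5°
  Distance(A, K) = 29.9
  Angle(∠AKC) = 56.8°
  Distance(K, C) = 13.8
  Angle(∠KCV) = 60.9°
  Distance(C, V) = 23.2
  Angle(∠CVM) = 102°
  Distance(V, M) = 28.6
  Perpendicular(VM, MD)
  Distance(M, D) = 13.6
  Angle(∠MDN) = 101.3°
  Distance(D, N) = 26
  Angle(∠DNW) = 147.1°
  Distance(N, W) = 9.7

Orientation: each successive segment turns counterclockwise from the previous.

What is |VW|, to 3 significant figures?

16.2

A is at the origin; AK runs at -123.5° with length 29.9, so K = (-16.5, -24.9). ∠AKC = 56.8° gives KC at -0.300° from the x-axis; with |KC| = 13.8, C = (-2.70, -25.0). ∠KCV = 60.9° gives CV at 119° from the x-axis; with |CV| = 23.2, V = (-13.9, -4.68). ∠CVM = 102.0° gives VM at -163° from the x-axis; with |VM| = 28.6, M = (-41.3, -12.9). VM ⟂ MD, so MD runs at -73.2°; with |MD| = 13.6, D = (-37.3, -26.0). ∠MDN = 101.3° gives DN at 5.50° from the x-axis; with |DN| = 26.0, N = (-11.4, -23.5). ∠DNW = 147.1° gives NW at 38.4° from the x-axis; with |NW| = 9.7, W = (-3.85, -17.4). Then |VW| = |W − V| = 16.2.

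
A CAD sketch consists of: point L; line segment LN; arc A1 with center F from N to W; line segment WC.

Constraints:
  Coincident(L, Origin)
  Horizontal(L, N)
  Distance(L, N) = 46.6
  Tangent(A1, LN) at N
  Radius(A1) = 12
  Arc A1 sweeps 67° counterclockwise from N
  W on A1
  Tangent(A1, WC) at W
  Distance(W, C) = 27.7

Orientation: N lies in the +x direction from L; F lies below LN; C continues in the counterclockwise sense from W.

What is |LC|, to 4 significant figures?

41.09

L is at the origin; L and N share the same y with |LN| = 46.6 and N on the +x side, so N = (46.60, 0.000). The tangent condition forces FN to be normal to LN, so F = N + (0, -12) = (46.60, -12.00). On A1, N sits at bearing 90° from F; a 67° counterclockwise sweep puts W at bearing 157°, so W = F + 12.0·(cos 157°, sin 157°) = (35.55, -7.311). The tangent condition forces FW to be normal to WC, so WC runs along (−sin 157°, cos 157°); with |WC| = 27.7, C = (24.73, -32.81). Then |LC| = |C − L| = 41.09.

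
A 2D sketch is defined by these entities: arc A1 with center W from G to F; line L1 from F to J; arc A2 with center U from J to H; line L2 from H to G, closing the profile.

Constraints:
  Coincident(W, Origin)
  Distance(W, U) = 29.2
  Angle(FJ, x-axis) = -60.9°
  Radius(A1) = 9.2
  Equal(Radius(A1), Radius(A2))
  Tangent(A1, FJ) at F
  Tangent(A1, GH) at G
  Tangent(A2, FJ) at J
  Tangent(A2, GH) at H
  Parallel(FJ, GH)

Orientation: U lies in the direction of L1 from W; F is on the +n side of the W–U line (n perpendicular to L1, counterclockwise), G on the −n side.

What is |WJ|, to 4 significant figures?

30.62

The slot axis is L1's direction at -60.9°, so u = (cos -60.9°, sin -60.9°) = (0.4863, -0.8738) and n = (−sin -60.9°, cos -60.9°) = (0.8738, 0.4863). W is at the origin and U lies 29.2 along u from W, so U = 29.2·u = (14.20, -25.51). Tangency of A1 to both parallel lines with radius 9.2 puts F and G at W ± 9.2·n: F = (8.039, 4.474), G = (-8.039, -4.474). Equal radii place J and H the same way about U: J = U + 9.2·n = (22.24, -21.04), H = U − 9.2·n = (6.162, -29.99). Then |WJ| = |J − W| = 30.62.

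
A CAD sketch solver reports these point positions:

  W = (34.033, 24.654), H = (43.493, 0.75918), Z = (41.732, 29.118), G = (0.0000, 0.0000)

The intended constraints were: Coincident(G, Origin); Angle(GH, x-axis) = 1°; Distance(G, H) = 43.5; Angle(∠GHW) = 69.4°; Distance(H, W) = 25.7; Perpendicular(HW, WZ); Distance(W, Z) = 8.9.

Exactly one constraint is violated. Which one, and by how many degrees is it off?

Perpendicular(HW, WZ) — off by 8.51°.

G = (0.00, 0.00) ✓; GH at 1.000° ✓; |GH| = 43.50 ✓; ∠GHW = 69.40° ✓; |HW| = 25.70 ✓; ∠(HW, WZ) = 81.49° ✗; |WZ| = 8.900 ✓.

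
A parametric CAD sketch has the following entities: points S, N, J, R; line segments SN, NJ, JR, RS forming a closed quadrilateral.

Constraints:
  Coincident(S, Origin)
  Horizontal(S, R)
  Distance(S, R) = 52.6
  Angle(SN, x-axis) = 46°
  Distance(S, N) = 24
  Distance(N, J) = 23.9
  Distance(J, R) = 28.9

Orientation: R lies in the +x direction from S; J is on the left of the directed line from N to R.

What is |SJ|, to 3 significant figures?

46.7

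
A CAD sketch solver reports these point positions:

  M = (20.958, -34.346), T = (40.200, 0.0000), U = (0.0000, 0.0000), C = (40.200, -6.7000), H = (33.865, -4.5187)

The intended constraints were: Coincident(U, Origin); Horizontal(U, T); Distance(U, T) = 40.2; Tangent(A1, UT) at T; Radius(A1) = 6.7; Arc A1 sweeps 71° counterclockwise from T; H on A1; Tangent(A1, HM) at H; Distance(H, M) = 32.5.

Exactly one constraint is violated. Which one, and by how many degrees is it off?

Tangent(A1, HM) at H — off by 4.40°.

U = (0.00, 0.00) ✓; U.y = 0.00, T.y = 0.00 ✓; |UT| = 40.20 ✓; ∠(CT, TU) = 90.00° ✓; |CT| = 6.700 ✓; bearing(C→H) − bearing(C→T) = 71.00° ✓; |CH| = 6.700 ✓; ∠(CH, HM) = 94.40° ✗; |HM| = 32.50 ✓.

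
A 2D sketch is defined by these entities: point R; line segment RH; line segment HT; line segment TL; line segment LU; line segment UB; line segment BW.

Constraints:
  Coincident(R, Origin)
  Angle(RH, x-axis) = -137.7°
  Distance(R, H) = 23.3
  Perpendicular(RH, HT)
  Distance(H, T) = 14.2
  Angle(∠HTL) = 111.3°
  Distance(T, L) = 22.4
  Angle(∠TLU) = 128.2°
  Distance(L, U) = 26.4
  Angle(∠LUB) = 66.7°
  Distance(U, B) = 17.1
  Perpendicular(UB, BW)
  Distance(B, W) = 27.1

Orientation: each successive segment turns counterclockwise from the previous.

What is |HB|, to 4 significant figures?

29.84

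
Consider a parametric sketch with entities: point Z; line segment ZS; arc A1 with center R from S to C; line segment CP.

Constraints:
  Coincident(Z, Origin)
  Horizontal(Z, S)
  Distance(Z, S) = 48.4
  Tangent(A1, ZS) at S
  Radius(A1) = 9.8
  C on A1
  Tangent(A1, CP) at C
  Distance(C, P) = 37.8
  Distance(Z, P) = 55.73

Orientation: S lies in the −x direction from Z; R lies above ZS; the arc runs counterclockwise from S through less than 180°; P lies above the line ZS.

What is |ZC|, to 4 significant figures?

39.59

Z is at the origin; Z and S share the same y with |ZS| = 48.4 and S on the −x side, so S = (-48.40, 0.000). Tangency of A1 to ZS means the radius RS is perpendicular to ZS, so R = S + (0, 9.8) = (-48.40, 9.800). Since RC ⟂ CP (tangency), |RP| = √(9.8² + 37.8²) = 39.05 regardless of where C sits on A1. So P lies on both circle(Z, 55.73) and circle(R, 39.05); the above-ZS intersection is P = (-32.33, 45.39). C is the foot of the tangent from P: C = (-38.74, 8.139).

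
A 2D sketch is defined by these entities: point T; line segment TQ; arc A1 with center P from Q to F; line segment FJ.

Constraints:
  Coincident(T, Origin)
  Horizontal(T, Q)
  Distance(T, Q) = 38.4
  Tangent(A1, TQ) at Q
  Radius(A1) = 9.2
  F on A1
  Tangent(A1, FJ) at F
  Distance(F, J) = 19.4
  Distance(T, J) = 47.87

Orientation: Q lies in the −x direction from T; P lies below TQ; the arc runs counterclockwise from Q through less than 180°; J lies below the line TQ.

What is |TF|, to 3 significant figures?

48.4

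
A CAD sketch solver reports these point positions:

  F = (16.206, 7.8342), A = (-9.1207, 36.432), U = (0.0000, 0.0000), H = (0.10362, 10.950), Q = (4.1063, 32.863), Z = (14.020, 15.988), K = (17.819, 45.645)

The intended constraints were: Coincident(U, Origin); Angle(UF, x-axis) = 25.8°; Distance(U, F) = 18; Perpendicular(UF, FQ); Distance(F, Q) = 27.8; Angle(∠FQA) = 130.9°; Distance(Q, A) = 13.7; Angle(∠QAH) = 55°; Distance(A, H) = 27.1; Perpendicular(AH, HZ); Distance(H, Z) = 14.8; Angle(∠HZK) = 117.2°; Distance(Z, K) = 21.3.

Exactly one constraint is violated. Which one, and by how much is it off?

Distance(Z, K) = 21.3 — off by 8.60.

U = (0.00, 0.00) ✓; UF at 25.80° ✓; |UF| = 18.00 ✓; ∠(UF, FQ) = 90.00° ✓; |FQ| = 27.80 ✓; ∠FQA = 130.9° ✓; |QA| = 13.70 ✓; ∠QAH = 55.00° ✓; |AH| = 27.10 ✓; ∠(AH, HZ) = 90.00° ✓; |HZ| = 14.80 ✓; ∠HZK = 117.2° ✓; |ZK| = 29.90 ✗.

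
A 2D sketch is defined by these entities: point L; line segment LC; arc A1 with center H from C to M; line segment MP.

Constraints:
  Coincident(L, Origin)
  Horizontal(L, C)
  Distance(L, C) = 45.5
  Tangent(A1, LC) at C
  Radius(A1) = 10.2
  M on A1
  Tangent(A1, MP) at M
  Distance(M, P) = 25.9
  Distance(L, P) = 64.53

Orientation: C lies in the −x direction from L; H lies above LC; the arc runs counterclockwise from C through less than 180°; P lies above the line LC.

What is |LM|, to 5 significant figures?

40.735

Checks: |HM| = 10.20 ✓; ∠(HM, MP) = 90.00° ✓; |MP| = 25.90 ✓; |LP| = 64.53 ✓.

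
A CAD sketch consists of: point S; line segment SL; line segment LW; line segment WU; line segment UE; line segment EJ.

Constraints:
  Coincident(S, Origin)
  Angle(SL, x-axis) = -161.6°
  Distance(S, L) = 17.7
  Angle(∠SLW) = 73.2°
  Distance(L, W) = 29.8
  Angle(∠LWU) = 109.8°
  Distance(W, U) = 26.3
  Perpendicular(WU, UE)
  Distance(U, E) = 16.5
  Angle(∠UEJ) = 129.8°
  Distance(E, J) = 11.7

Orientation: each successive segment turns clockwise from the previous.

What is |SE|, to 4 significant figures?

22.49

S is at the origin; SL runs at -161.6° with length 17.7, so L = (-16.80, -5.587). ∠SLW = 73.2° gives LW at 91.60° from the x-axis; with |LW| = 29.8, W = (-17.63, 24.20). ∠LWU = 109.8° gives WU at 21.40° from the x-axis; with |WU| = 26.3, U = (6.860, 33.80). The perpendicularity gives UE at right angles to WU, so UE runs at -68.60°; with |UE| = 16.5, E = (12.88, 18.44). Then |SE| = |E − S| = 22.49.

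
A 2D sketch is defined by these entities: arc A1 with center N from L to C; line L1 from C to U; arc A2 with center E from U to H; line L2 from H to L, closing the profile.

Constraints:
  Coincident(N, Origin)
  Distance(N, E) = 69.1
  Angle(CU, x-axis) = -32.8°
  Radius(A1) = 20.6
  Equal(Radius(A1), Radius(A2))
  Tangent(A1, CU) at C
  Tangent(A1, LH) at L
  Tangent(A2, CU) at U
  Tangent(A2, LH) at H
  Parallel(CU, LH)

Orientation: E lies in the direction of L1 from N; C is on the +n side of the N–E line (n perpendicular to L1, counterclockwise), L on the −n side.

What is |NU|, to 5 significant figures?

72.105

The slot axis is L1's direction at -32.8°, so u = (cos -32.8°, sin -32.8°) = (0.84057, -0.54171) and n = (−sin -32.8°, cos -32.8°) = (0.54171, 0.84057). N is at the origin and E lies 69.1 along u from N, so E = 69.1·u = (58.083, -37.432). Tangency of A1 to both parallel lines with radius 20.6 puts C and L at N ± 20.6·n: C = (11.159, 17.316), L = (-11.159, -17.316). Equal radii place U and H the same way about E: U = E + 20.6·n = (69.242, -20.116), H = E − 20.6·n = (46.924, -54.748). Then |NU| = |U − N| = 72.105.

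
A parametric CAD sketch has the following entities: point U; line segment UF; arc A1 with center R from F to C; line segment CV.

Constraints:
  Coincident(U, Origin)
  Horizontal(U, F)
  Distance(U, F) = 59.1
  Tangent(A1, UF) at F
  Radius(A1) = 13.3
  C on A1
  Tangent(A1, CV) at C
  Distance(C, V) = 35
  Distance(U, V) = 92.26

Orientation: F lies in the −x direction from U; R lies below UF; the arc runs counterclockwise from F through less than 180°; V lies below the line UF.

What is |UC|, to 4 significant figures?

72.54

Checks: U = (0.00, 0.00) ✓; |RC| = 13.30 ✓; ∠(RC, CV) = 90.00° ✓; |CV| = 35.00 ✓; |UV| = 92.26 ✓.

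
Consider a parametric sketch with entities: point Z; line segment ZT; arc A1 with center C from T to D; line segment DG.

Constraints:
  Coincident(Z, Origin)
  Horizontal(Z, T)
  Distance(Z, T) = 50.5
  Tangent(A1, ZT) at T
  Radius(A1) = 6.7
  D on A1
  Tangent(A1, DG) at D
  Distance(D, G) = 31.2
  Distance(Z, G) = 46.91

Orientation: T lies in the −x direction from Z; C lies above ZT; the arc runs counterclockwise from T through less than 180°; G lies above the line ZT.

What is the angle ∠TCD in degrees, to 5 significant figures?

68.804°

Checks: |ZT| = 50.50 ✓; |CD| = 6.700 ✓; ∠(CD, DG) = 90.00° ✓; |DG| = 31.20 ✓; |ZG| = 46.91 ✓.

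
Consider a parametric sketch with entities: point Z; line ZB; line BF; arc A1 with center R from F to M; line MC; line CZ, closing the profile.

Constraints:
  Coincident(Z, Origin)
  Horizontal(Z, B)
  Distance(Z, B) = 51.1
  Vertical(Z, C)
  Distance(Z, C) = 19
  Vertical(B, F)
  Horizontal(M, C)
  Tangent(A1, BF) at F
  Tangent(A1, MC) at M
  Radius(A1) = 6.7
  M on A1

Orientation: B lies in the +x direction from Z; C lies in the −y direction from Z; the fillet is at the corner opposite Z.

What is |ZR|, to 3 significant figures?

46.1

ZC is vertical with |ZC| = 19.0 and C on the −y side, so C = (0.00, -19.0). The virtual corner opposite Z is at (51.1, -19.0). The tangent condition forces RF to be normal to BF and tangency of A1 to MC means the radius RM is perpendicular to MC, with radius 6.7, so the center R sits 6.7 in from both sides at R = (44.4, -12.3). Then |ZR| = |R − Z| = 46.1.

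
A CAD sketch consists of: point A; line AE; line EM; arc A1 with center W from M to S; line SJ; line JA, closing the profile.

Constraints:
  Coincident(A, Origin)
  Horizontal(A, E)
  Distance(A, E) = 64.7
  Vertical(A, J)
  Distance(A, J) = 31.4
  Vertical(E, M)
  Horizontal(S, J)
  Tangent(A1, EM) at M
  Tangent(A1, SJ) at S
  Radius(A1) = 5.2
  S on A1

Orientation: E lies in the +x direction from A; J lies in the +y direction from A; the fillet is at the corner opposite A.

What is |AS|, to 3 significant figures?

67.3

The virtual corner opposite A is at (64.7, 31.4). A1 meets EM tangentially, so WM is at right angles to EM and A1 meets SJ tangentially, so WS is at right angles to SJ, with radius 5.2, so the center W sits 5.2 in from both sides at W = (59.5, 26.2). That places the tangent points at M = (64.7, 26.2) on EM and S = (59.5, 31.4) on SJ. Then |AS| = |S − A| = 67.3.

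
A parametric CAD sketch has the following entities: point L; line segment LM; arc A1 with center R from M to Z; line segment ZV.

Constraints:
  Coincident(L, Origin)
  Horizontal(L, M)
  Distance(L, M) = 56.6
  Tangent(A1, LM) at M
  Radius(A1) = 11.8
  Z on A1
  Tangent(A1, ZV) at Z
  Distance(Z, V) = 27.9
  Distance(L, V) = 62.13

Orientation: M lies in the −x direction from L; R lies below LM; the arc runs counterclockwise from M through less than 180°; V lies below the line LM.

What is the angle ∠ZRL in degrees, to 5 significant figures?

150.51°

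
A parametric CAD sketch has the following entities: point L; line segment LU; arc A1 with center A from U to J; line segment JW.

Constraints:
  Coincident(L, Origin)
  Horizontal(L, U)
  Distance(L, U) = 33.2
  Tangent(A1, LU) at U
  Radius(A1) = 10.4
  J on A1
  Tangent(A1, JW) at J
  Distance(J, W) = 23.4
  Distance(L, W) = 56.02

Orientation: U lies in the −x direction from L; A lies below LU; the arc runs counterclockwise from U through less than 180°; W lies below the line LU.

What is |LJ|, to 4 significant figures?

44.63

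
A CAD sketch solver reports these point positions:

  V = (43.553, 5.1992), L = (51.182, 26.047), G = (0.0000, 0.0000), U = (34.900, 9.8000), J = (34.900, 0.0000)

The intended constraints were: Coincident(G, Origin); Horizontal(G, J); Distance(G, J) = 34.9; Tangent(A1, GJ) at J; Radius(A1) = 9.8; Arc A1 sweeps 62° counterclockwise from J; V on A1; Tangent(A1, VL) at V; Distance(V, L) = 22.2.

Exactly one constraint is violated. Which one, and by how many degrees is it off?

Tangent(A1, VL) at V — off by 7.90°.

G = (0.00, 0.00) ✓; G.y = 0.00, J.y = 0.00 ✓; |GJ| = 34.90 ✓; ∠(UJ, JG) = 90.00° ✓; |UJ| = 9.800 ✓; bearing(U→V) − bearing(U→J) = 62.00° ✓; |UV| = 9.800 ✓; ∠(UV, VL) = 82.10° ✗; |VL| = 22.20 ✓.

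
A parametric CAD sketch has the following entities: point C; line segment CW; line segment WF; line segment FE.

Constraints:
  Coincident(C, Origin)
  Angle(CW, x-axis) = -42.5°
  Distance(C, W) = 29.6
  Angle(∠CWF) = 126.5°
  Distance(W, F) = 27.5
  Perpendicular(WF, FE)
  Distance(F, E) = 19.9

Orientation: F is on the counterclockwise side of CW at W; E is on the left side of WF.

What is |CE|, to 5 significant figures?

45.275

C is at the origin; CW runs at -42.5° with length 29.6, so W = 29.6·(cos -42.5°, sin -42.5°) = (21.823, -19.997). ∠CWF = 126.5°, so WF runs at -42.5° + (180° − 126.5°) = 11.000° from the x-axis; with |WF| = 27.5, F = W + 27.5·(cos 11.000°, sin 11.000°) = (48.818, -14.750). WF is perpendicular to FE; with |FE| = 19.9 on the left of WF, E = F + 19.9·(-0.19081, 0.98163) = (45.021, 4.7842). Then |CE| = |E − C| = 45.275.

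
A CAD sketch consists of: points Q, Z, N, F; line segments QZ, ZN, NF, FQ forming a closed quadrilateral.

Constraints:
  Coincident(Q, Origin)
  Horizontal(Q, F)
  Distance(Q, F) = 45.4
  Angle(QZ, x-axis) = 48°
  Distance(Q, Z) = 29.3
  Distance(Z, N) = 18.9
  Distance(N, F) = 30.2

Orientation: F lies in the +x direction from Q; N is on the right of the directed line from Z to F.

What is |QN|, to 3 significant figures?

15.7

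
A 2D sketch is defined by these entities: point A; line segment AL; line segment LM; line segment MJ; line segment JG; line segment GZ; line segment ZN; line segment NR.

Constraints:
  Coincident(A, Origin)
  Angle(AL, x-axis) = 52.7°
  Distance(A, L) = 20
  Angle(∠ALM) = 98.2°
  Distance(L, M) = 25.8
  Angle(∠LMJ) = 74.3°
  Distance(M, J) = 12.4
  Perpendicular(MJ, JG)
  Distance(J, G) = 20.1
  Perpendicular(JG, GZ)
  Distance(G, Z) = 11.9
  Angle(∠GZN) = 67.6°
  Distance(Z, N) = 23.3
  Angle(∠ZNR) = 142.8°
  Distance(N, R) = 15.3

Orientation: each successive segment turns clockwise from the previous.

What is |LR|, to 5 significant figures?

37.425

A is at the origin; AL runs at 52.7° with length 20.0, so L = (12.120, 15.909). ∠ALM = 98.2° gives LM at -29.100° from the x-axis; with |LM| = 25.8, M = (34.663, 3.3620). ∠LMJ = 74.3° gives MJ at -134.80° from the x-axis; with |MJ| = 12.4, J = (25.926, -5.4367). The perpendicularity gives JG at right angles to MJ, so JG runs at 135.20°; with |JG| = 20.1, G = (11.663, 8.7265). JG ⟂ GZ, so GZ runs at 45.200°; with |GZ| = 11.9, Z = (20.048, 17.170). ∠GZN = 67.6° gives ZN at -67.200° from the x-axis; with |ZN| = 23.3, N = (29.078, -4.3090). ∠ZNR = 142.8° gives NR at -104.40° from the x-axis; with |NR| = 15.3, R = (25.273, -19.128). Then |LR| = |R − L| = 37.425.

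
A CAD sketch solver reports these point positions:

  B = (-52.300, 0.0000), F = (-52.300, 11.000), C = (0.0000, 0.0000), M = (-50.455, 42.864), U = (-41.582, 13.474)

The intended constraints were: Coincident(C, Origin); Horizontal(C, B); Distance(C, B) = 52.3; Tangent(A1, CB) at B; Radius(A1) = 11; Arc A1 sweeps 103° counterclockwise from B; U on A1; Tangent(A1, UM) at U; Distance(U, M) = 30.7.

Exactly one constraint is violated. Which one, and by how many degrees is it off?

Tangent(A1, UM) at U — off by 3.80°.

C = (0.00, 0.00) ✓; C.y = 0.00, B.y = 0.00 ✓; |CB| = 52.30 ✓; ∠(FB, BC) = 90.00° ✓; |FB| = 11.00 ✓; bearing(F→U) − bearing(F→B) = 103.0° ✓; |FU| = 11.00 ✓; ∠(FU, UM) = 86.20° ✗; |UM| = 30.70 ✓.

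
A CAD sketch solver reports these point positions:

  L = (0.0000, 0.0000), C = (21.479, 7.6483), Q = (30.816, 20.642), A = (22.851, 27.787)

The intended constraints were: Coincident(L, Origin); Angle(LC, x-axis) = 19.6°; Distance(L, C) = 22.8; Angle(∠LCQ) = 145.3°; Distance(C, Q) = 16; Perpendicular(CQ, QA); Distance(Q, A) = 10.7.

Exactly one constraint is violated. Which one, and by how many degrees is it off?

Perpendicular(CQ, QA) — off by 6.19°.

L = (0.00, 0.00) ✓; LC at 19.60° ✓; |LC| = 22.80 ✓; ∠LCQ = 145.3° ✓; |CQ| = 16.00 ✓; ∠(CQ, QA) = 83.81° ✗; |QA| = 10.70 ✓.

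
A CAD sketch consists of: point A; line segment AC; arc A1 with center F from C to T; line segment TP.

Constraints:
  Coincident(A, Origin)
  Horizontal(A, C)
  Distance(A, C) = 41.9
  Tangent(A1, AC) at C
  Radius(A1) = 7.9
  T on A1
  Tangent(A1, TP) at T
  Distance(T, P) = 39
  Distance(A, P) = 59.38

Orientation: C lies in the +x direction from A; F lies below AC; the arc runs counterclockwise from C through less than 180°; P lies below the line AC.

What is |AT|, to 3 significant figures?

35.0

Checks: ∠(FC, CA) = 90.00° ✓; |FT| = 7.900 ✓; ∠(FT, TP) = 90.00° ✓; |TP| = 39.00 ✓; |AP| = 59.38 ✓.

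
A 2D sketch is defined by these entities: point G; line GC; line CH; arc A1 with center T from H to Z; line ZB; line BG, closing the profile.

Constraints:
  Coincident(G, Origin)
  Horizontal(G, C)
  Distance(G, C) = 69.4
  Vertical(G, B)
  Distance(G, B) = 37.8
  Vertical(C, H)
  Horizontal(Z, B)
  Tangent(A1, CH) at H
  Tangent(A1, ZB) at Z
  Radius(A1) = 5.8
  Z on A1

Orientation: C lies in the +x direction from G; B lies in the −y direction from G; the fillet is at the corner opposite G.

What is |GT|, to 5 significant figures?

71.197

G is at the origin; GC is horizontal with |GC| = 69.4 and C on the +x side, so C = (69.400, 0.0000). GB is vertical with |GB| = 37.8 and B on the −y side, so B = (0.0000, -37.800). The virtual corner opposite G is at (69.400, -37.800). Since A1 is tangent to CH there, TH ⟂ CH and since A1 is tangent to ZB there, TZ ⟂ ZB, with radius 5.8, so the center T sits 5.8 in from both sides at T = (63.600, -32.000). Then |GT| = |T − G| = 71.197.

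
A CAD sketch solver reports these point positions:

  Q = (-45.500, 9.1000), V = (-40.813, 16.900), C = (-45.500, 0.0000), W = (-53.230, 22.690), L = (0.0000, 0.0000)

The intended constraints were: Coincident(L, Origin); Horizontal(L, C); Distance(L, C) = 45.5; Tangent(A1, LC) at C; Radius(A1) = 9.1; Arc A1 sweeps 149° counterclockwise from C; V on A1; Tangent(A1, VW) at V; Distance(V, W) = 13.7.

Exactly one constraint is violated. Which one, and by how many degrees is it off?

Tangent(A1, VW) at V — off by 6.00°.

L = (0.00, 0.00) ✓; L.y = 0.00, C.y = 0.00 ✓; |LC| = 45.50 ✓; ∠(QC, CL) = 90.00° ✓; |QC| = 9.100 ✓; bearing(Q→V) − bearing(Q→C) = 149.0° ✓; |QV| = 9.100 ✓; ∠(QV, VW) = 84.00° ✗; |VW| = 13.70 ✓.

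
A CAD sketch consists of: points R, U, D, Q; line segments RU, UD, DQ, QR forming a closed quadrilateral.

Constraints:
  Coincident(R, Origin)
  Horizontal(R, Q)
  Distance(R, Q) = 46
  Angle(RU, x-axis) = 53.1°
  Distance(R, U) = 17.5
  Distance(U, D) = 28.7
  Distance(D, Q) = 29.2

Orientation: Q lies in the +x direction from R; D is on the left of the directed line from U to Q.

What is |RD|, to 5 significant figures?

45.148

R is at the origin; R and Q share the same y with |RQ| = 46.0 and Q in +x, so Q = (46.0, 0). RU runs at 53.1° with |RU| = 17.5, so U = (10.507, 13.994). D is determined by |UD| = 28.7 and |DQ| = 29.2 together: it lies at the intersection of circle(U, 28.7) and circle(Q, 29.2). With |UQ| = 38.152, the foot of the radical line on UQ is 18.697 from U and the perpendicular offset is √(28.7² − 18.697²) = 21.774. Taking the left-of-UQ solution: D = (35.888, 27.393).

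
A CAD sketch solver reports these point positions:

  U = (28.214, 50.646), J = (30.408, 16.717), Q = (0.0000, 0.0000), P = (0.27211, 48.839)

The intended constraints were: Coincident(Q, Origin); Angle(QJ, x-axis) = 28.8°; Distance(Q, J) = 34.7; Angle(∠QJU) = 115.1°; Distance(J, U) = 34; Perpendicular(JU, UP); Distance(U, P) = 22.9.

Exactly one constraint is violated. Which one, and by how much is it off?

Distance(U, P) = 22.9 — off by 5.10.

Q = (0.00, 0.00) ✓; QJ at 28.80° ✓; |QJ| = 34.70 ✓; ∠QJU = 115.1° ✓; |JU| = 34.00 ✓; ∠(JU, UP) = 90.00° ✓; |UP| = 28.00 ✗.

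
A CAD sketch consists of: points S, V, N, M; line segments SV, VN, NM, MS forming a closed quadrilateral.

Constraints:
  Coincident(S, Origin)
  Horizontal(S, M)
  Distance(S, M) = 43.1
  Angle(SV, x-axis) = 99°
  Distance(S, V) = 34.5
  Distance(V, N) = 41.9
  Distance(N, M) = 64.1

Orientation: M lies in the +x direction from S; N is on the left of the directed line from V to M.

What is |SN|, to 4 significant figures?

67.05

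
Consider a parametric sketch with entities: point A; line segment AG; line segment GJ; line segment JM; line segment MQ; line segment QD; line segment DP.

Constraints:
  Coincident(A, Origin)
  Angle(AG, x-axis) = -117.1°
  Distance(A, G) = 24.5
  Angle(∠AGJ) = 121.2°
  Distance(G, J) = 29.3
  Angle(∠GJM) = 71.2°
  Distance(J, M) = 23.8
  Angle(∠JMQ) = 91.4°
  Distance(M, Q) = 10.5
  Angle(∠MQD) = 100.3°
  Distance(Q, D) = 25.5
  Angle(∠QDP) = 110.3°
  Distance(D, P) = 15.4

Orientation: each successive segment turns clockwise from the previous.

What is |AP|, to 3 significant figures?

52.2

∠MQD = 100.3° gives QD at -93.0° from the x-axis; with |QD| = 25.5, D = (-25.5, -28.8). ∠QDP = 110.3° gives DP at -163° from the x-axis; with |DP| = 15.4, P = (-40.2, -33.3). Then |AP| = |P − A| = 52.2.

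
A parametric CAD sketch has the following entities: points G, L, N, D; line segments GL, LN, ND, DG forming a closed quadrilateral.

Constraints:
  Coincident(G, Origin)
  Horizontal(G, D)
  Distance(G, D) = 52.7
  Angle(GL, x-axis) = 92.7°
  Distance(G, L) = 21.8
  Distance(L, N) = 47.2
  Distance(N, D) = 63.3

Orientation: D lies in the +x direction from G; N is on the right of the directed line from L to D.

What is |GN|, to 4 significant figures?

25.79

G is at the origin; GD is horizontal with |GD| = 52.7 and D in +x, so D = (52.7, 0). GL runs at 92.7° with |GL| = 21.8, so L = (-1.027, 21.78). N is determined by |LN| = 47.2 and |ND| = 63.3 together: it lies at the intersection of circle(L, 47.2) and circle(D, 63.3). With |LD| = 57.97, the foot of the radical line on LD is 13.64 from L and the perpendicular offset is √(47.2² − 13.64²) = 45.19. Taking the right-of-LD solution: N = (-5.357, -25.23).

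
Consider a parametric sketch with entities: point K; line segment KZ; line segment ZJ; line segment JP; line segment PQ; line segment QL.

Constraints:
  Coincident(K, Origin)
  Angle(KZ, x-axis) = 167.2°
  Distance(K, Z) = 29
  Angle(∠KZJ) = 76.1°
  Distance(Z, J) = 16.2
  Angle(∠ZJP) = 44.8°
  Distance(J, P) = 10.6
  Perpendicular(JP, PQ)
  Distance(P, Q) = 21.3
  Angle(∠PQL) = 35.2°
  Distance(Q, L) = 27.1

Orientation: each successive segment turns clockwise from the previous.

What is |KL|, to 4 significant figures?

33.85

The perpendicularity gives PQ at right angles to JP, so PQ runs at -161.9°; with |PQ| = 21.3, Q = (-37.95, 4.205). ∠PQL = 35.2° gives QL at 53.30° from the x-axis; with |QL| = 27.1, L = (-21.76, 25.93). Then |KL| = |L − K| = 33.85.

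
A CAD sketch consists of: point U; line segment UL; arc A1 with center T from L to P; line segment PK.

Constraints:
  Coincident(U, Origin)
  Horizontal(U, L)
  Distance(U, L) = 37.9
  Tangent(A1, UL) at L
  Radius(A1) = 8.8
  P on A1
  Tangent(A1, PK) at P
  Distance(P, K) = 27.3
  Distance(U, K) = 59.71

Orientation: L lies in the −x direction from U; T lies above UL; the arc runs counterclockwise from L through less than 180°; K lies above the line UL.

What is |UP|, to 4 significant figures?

34.10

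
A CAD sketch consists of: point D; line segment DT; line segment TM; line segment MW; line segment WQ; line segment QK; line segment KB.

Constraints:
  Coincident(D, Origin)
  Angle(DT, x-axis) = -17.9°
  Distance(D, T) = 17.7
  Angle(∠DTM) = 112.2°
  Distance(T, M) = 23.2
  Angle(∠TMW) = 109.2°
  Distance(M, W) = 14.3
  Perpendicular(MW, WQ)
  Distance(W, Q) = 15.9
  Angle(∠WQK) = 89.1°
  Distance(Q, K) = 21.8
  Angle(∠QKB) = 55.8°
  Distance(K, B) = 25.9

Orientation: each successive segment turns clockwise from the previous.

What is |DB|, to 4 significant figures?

39.29

∠WQK = 89.1° gives QK at 22.60° from the x-axis; with |QK| = 21.8, K = (19.25, -11.32). ∠QKB = 55.8° gives KB at -101.6° from the x-axis; with |KB| = 25.9, B = (14.05, -36.69). Then |DB| = |B − D| = 39.29.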